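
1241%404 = 29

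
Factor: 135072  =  2^5*3^2 * 7^1* 67^1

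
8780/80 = 109 + 3/4 = 109.75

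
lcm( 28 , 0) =0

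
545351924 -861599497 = -316247573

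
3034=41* 74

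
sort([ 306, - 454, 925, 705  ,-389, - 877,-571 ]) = [ - 877, - 571, - 454, - 389, 306,  705, 925]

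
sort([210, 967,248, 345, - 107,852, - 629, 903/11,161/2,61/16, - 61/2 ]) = [ - 629, - 107,-61/2,61/16,161/2,903/11, 210, 248,345,852,967] 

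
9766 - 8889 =877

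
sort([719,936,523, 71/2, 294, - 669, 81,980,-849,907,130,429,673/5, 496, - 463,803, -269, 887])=[  -  849, - 669,  -  463,-269,71/2,81,130,673/5 , 294,429,496, 523,719 , 803,887,907,936,980]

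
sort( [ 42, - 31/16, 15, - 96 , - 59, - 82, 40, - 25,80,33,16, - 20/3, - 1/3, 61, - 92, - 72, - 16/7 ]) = [ - 96 , - 92,-82, - 72, - 59, - 25,  -  20/3, - 16/7, - 31/16, - 1/3, 15, 16, 33, 40, 42,  61,80 ]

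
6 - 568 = - 562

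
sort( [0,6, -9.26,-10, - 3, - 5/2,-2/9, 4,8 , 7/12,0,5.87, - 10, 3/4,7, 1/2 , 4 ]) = [ - 10, - 10 , - 9.26, - 3, - 5/2, - 2/9,0,  0, 1/2,  7/12, 3/4, 4, 4,  5.87, 6 , 7, 8]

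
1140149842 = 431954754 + 708195088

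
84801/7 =12114 + 3/7=12114.43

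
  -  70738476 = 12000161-82738637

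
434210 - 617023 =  - 182813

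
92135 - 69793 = 22342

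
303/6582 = 101/2194 = 0.05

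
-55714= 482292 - 538006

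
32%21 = 11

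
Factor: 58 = 2^1*29^1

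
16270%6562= 3146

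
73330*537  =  39378210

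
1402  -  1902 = -500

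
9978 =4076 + 5902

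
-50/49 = -2 +48/49 = -1.02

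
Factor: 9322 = 2^1*59^1*79^1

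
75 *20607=1545525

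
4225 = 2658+1567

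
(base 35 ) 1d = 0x30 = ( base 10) 48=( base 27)1l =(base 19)2a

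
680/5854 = 340/2927 = 0.12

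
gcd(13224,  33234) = 174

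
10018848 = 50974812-40955964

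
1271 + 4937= 6208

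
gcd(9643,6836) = 1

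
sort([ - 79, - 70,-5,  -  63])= [ - 79,-70 , - 63,-5 ] 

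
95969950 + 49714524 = 145684474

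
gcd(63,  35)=7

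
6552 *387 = 2535624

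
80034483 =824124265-744089782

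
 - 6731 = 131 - 6862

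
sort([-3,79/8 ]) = [-3, 79/8 ]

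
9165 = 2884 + 6281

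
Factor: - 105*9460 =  - 2^2* 3^1*5^2*7^1*11^1* 43^1 = - 993300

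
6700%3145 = 410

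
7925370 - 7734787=190583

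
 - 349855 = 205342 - 555197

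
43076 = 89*484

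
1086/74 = 14 + 25/37  =  14.68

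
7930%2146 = 1492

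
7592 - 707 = 6885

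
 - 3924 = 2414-6338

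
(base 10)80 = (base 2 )1010000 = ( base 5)310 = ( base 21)3H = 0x50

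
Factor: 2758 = 2^1 * 7^1*197^1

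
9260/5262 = 1 + 1999/2631 = 1.76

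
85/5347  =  85/5347 = 0.02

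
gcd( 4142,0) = 4142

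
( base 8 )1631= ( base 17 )333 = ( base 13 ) 55B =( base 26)19B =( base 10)921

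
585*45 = 26325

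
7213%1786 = 69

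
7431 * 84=624204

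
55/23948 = 55/23948 = 0.00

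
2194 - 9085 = -6891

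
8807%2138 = 255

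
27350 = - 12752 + 40102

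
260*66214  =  17215640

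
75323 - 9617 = 65706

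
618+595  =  1213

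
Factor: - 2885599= -2885599^1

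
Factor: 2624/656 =4= 2^2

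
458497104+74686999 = 533184103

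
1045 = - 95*(  -  11)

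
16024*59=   945416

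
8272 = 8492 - 220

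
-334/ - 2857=334/2857 =0.12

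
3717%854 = 301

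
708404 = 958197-249793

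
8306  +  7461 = 15767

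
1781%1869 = 1781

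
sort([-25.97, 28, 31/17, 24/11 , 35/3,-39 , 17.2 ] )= [-39, - 25.97,  31/17, 24/11 , 35/3, 17.2, 28 ] 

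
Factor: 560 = 2^4*5^1*7^1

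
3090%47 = 35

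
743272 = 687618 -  - 55654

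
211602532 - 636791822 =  - 425189290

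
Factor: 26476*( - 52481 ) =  - 1389486956 = - 2^2* 11^1*13^1*367^1 * 6619^1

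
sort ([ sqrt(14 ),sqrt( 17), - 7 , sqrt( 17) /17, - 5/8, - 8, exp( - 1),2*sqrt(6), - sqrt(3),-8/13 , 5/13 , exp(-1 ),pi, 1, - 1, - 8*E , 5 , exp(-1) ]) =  [-8*E,- 8 ,-7, - sqrt(3),  -  1, - 5/8,- 8/13, sqrt(17) /17, exp (-1), exp ( - 1),exp( - 1), 5/13,1 , pi,sqrt( 14), sqrt(17), 2 * sqrt( 6),5] 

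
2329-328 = 2001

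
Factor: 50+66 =116 = 2^2*29^1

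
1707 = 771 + 936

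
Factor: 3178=2^1 *7^1*227^1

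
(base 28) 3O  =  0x6c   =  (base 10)108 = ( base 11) 99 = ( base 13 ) 84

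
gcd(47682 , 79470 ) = 15894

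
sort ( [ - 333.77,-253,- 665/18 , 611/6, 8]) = [ - 333.77,- 253, - 665/18, 8, 611/6 ] 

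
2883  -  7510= - 4627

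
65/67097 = 65/67097 = 0.00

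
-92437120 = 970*( - 95296) 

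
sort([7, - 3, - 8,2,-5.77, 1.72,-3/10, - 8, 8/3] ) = [- 8, - 8, - 5.77, - 3 , - 3/10, 1.72, 2,8/3,  7]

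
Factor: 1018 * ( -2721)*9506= - 26331410868 = - 2^2*3^1 * 7^2*97^1*509^1*907^1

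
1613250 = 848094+765156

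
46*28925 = 1330550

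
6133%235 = 23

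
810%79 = 20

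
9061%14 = 3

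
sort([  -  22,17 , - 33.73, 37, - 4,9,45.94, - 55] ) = [-55, - 33.73, - 22, - 4 , 9,17 , 37,45.94] 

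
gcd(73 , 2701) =73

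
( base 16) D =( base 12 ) 11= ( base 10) 13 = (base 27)D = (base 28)D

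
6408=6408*1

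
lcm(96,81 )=2592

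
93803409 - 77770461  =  16032948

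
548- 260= 288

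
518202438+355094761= 873297199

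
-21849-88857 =-110706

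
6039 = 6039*1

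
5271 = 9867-4596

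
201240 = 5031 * 40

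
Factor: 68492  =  2^2*17123^1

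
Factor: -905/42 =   -  2^ (-1 )*3^( - 1 )*5^1*7^( - 1)*181^1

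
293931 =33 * 8907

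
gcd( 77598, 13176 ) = 54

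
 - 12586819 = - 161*78179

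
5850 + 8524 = 14374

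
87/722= 87/722 =0.12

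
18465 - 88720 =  - 70255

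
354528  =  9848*36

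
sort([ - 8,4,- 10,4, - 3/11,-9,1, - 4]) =[  -  10, - 9,-8,  -  4, - 3/11, 1, 4, 4]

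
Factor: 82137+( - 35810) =46327 = 46327^1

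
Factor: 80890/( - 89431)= - 2^1*5^1* 8089^1*89431^( -1 ) 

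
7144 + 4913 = 12057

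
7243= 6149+1094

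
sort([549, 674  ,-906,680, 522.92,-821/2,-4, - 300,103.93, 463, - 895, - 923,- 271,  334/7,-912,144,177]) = [-923, - 912, - 906, - 895, - 821/2, - 300, - 271, - 4,334/7, 103.93,144, 177, 463, 522.92, 549, 674 , 680]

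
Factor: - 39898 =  - 2^1*19949^1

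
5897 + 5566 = 11463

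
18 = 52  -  34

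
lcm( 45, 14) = 630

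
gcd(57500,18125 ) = 625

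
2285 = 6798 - 4513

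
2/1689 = 2/1689   =  0.00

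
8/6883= 8/6883 = 0.00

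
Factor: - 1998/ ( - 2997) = 2^1*3^ ( - 1)  =  2/3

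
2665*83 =221195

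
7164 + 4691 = 11855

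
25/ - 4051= -1+4026/4051 = - 0.01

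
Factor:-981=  - 3^2*109^1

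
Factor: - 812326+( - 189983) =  - 1002309 =- 3^1*7^1*11^1 * 4339^1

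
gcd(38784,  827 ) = 1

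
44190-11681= 32509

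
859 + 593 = 1452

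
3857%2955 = 902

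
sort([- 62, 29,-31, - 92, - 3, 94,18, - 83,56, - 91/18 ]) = [ - 92, - 83, - 62, -31,-91/18, - 3 , 18,29,56,94] 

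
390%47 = 14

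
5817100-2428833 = 3388267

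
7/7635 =7/7635 = 0.00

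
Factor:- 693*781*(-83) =44922339 = 3^2*7^1*11^2*71^1*83^1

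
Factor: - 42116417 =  - 7^1*2273^1*2647^1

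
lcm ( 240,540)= 2160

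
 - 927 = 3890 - 4817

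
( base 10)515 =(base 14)28b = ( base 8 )1003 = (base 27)j2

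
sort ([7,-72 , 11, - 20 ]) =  [-72,-20, 7 , 11 ]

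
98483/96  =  98483/96 = 1025.86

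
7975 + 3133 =11108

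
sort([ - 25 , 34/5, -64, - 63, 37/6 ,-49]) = [- 64,-63 ,-49, - 25, 37/6,34/5 ] 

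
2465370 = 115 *21438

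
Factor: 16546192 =2^4*13^1*79549^1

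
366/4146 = 61/691= 0.09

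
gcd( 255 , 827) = 1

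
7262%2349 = 215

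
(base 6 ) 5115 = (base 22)275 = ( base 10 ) 1127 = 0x467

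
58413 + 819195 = 877608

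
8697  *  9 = 78273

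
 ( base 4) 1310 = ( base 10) 116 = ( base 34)3e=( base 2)1110100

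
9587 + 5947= 15534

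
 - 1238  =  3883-5121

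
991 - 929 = 62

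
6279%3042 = 195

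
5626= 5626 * 1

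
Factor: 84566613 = 3^1 * 1051^1*26821^1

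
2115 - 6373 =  - 4258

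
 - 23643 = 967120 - 990763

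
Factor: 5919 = 3^1*1973^1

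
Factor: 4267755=3^3*5^1 *101^1*313^1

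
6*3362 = 20172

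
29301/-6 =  - 9767/2 = - 4883.50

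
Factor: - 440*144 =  - 63360 = - 2^7*3^2*5^1*11^1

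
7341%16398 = 7341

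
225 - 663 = - 438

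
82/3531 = 82/3531 = 0.02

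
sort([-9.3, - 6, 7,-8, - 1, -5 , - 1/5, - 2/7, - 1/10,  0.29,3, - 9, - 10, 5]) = [  -  10, - 9.3, - 9,  -  8,  -  6, -5,-1, - 2/7, - 1/5, - 1/10, 0.29 , 3,5, 7] 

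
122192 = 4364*28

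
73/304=73/304  =  0.24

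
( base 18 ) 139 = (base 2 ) 110000011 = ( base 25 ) FC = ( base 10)387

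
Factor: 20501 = 13^1*19^1*83^1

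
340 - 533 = - 193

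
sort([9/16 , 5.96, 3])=[9/16,3, 5.96]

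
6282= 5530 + 752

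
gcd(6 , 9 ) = 3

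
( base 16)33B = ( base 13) 4b8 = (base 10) 827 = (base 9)1118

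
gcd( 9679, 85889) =1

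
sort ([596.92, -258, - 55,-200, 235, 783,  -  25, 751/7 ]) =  [ - 258, - 200,-55, - 25, 751/7 , 235,596.92,783] 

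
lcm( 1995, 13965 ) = 13965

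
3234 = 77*42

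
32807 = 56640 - 23833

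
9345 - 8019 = 1326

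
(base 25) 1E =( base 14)2B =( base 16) 27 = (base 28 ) 1B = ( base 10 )39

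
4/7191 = 4/7191 = 0.00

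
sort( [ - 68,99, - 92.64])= [-92.64, - 68,99 ]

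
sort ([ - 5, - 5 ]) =[ - 5, - 5]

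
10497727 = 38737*271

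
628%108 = 88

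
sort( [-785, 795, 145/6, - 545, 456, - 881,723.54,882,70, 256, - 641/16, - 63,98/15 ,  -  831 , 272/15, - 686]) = [  -  881, - 831, - 785, - 686, - 545, - 63, - 641/16 , 98/15,272/15, 145/6,  70 , 256,456 , 723.54,795,882]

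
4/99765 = 4/99765 = 0.00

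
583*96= 55968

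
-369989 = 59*(-6271 ) 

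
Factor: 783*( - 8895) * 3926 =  - 27343745910 = -2^1 * 3^4*5^1*13^1* 29^1*151^1 * 593^1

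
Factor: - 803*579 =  - 3^1*11^1 *73^1*193^1 = - 464937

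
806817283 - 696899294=109917989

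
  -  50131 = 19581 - 69712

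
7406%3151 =1104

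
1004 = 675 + 329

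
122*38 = 4636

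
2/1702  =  1/851 =0.00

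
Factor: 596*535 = 2^2*5^1*107^1*149^1 = 318860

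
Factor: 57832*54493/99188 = 787859794/24797 = 2^1*137^( - 1) * 181^( - 1 )*7229^1*54493^1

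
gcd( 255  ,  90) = 15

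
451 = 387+64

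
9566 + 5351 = 14917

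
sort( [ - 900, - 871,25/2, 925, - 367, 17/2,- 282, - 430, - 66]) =[- 900,- 871 ,-430 ,-367, - 282, - 66, 17/2, 25/2,  925]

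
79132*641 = 50723612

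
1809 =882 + 927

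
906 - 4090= - 3184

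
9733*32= 311456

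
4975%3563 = 1412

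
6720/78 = 86+2/13 = 86.15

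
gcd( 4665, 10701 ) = 3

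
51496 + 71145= 122641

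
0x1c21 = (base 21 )G6J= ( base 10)7201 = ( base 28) 955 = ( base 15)2201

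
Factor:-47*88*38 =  - 2^4*11^1*19^1*47^1 = - 157168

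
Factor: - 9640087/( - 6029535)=3^( - 1 )*5^( - 1) * 19^1*29^( - 1)*83^(  -  1 )*167^ ( - 1)*313^1*1621^1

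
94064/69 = 94064/69 = 1363.25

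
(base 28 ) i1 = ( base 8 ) 771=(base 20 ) 155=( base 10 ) 505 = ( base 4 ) 13321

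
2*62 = 124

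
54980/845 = 65 + 11/169 = 65.07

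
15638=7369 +8269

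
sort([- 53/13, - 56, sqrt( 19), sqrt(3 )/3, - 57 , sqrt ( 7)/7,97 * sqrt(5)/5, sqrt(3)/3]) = [ - 57, - 56, -53/13, sqrt( 7)/7, sqrt (3 )/3, sqrt(3 )/3,  sqrt(19 ) , 97*sqrt(5)/5]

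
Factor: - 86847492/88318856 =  - 21711873/22079714 =- 2^( - 1 )*3^1*17^1 * 31^2*149^(-1)*443^1*74093^ ( - 1)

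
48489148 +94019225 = 142508373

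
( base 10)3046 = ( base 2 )101111100110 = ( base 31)358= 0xbe6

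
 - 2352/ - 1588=588/397 = 1.48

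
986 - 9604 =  - 8618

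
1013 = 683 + 330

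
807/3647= 807/3647 = 0.22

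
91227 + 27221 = 118448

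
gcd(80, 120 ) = 40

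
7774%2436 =466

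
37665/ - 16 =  - 37665/16 = - 2354.06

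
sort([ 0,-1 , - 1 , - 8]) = [ - 8,  -  1, - 1,0 ] 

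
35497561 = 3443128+32054433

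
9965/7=1423 + 4/7 = 1423.57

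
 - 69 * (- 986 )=68034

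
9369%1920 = 1689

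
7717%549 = 31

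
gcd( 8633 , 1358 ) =97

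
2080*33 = 68640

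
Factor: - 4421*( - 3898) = 2^1*1949^1*4421^1=17233058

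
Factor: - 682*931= - 2^1 * 7^2*11^1* 19^1*31^1 =- 634942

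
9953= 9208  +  745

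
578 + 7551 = 8129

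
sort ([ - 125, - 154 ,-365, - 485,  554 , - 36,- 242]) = [ - 485,-365 , - 242, - 154,- 125, - 36,  554] 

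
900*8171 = 7353900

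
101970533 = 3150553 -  - 98819980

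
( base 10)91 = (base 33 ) 2p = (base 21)47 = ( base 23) 3M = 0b1011011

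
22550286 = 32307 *698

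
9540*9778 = 93282120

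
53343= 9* 5927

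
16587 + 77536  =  94123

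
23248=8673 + 14575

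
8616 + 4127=12743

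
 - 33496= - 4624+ - 28872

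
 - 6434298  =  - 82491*78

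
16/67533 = 16/67533 =0.00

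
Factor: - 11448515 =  - 5^1*13^1*89^1*1979^1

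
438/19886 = 219/9943  =  0.02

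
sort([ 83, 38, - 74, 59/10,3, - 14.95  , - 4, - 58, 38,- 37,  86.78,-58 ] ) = [ - 74, - 58, - 58, -37,-14.95,-4, 3,  59/10,38, 38, 83, 86.78]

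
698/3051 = 698/3051 = 0.23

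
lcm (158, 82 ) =6478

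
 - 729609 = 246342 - 975951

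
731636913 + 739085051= 1470721964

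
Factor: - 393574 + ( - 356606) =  - 750180=-2^2*3^1*5^1  *12503^1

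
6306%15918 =6306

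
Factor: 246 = 2^1*3^1 * 41^1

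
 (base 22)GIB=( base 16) 1fd7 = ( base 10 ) 8151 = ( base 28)AB3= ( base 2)1111111010111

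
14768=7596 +7172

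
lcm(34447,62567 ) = 3065783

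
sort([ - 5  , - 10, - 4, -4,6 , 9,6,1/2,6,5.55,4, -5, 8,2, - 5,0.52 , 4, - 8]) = [ - 10, - 8,-5, - 5,-5 , - 4, - 4,  1/2, 0.52 , 2, 4, 4,5.55,  6 , 6, 6, 8, 9]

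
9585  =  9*1065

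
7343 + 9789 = 17132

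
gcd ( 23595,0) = 23595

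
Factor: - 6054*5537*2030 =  - 2^2*3^1*5^1*7^3 * 29^1*113^1* 1009^1 =- 68047625940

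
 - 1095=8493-9588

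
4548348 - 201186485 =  - 196638137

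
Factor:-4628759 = -4628759^1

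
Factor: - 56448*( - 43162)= 2436408576 =2^8 * 3^2 * 7^3*3083^1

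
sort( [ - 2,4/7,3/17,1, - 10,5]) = [ - 10,-2,3/17,4/7,  1, 5] 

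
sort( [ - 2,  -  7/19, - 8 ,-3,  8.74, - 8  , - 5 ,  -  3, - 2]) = [  -  8, - 8,-5, - 3, - 3, - 2,-2, - 7/19, 8.74 ]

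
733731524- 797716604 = -63985080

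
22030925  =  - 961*(-22925) 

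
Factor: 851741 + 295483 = 2^3*3^1 * 13^1 * 3677^1 = 1147224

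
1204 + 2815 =4019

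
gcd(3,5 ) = 1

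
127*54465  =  6917055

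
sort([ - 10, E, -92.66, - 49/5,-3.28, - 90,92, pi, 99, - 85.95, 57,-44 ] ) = [-92.66, - 90 , - 85.95, - 44,-10, - 49/5, - 3.28,E, pi,57,92, 99]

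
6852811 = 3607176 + 3245635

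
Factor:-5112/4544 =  - 9/8= -  2^( - 3)* 3^2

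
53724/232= 231 + 33/58 = 231.57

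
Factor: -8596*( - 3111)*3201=85601641356 = 2^2*3^2* 7^1 *11^1 * 17^1 * 61^1*97^1 * 307^1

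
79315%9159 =6043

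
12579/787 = 15  +  774/787 = 15.98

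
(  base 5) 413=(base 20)58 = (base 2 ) 1101100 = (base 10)108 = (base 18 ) 60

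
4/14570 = 2/7285=0.00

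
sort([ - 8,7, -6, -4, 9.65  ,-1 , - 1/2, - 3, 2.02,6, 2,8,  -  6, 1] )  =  [- 8, - 6, - 6, - 4, - 3, -1, - 1/2,  1,2, 2.02, 6, 7,8,9.65]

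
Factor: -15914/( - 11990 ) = 73/55=5^ (-1) *11^(  -  1) *73^1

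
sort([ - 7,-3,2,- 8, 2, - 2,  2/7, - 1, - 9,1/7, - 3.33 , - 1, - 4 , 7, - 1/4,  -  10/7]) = [-9,  -  8, - 7,-4,- 3.33, - 3,  -  2, - 10/7 , - 1, - 1, - 1/4,  1/7,2/7, 2,2,  7]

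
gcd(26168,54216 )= 8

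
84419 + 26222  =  110641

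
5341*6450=34449450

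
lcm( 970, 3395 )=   6790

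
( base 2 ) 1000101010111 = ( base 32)4an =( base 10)4439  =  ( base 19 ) C5C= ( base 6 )32315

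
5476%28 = 16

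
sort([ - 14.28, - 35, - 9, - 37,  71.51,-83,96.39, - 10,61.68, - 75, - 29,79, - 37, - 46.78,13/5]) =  [-83 , - 75, - 46.78 , - 37, - 37, - 35,  -  29,-14.28,-10, - 9, 13/5,61.68, 71.51, 79 , 96.39 ] 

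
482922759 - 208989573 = 273933186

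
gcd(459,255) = 51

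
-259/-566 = 259/566 = 0.46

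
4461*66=294426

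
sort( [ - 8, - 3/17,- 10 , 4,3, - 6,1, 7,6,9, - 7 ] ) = [ - 10,  -  8, - 7, - 6, - 3/17,  1,3,4,6, 7,9 ]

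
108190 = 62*1745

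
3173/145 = 21+ 128/145  =  21.88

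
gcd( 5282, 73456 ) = 2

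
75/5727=25/1909 = 0.01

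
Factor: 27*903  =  3^4*7^1*43^1 = 24381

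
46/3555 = 46/3555 =0.01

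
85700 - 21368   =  64332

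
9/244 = 9/244 = 0.04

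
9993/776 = 12 + 681/776 = 12.88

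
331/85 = 3 + 76/85 = 3.89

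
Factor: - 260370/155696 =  - 495/296  =  - 2^( - 3)*3^2*5^1 * 11^1*37^( - 1) 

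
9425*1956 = 18435300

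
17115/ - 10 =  - 3423/2 = - 1711.50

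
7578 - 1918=5660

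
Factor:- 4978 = -2^1*19^1*131^1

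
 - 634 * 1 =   -  634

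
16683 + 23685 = 40368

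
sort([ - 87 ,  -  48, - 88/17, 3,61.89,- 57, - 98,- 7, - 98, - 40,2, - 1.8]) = [ - 98, -98, - 87,- 57, -48, - 40,-7 , - 88/17, - 1.8, 2,3, 61.89] 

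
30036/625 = 48 + 36/625 = 48.06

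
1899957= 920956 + 979001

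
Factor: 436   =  2^2*109^1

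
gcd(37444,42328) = 1628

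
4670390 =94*49685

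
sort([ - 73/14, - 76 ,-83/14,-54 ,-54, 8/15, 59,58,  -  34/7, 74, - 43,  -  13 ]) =[- 76,-54, - 54,-43, - 13,- 83/14,  -  73/14,-34/7 , 8/15,58 , 59, 74 ] 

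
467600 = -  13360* ( - 35)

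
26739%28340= 26739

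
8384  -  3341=5043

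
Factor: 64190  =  2^1*5^1*7^2*131^1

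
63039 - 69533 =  - 6494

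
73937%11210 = 6677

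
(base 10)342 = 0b101010110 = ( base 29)BN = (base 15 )17C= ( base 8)526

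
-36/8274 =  - 6/1379 = - 0.00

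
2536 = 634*4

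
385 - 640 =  - 255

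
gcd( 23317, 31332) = 7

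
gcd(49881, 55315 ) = 13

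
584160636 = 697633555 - 113472919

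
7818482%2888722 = 2041038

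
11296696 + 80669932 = 91966628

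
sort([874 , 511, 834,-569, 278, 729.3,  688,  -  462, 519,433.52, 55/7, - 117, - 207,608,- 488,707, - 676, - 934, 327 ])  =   [ - 934, - 676, - 569,-488,-462, -207,- 117,55/7, 278,327, 433.52, 511, 519, 608, 688,707,729.3, 834, 874]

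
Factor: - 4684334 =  -2^1*43^1*54469^1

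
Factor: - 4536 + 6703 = 2167 = 11^1*197^1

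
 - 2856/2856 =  - 1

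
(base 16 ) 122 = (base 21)dh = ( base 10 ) 290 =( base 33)8q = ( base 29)A0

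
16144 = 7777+8367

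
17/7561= 17/7561 = 0.00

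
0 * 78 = 0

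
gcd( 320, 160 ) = 160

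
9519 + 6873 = 16392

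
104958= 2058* 51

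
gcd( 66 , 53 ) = 1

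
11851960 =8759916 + 3092044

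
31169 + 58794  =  89963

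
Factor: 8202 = 2^1 * 3^1*1367^1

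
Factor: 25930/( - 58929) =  - 2^1 * 3^( - 1) * 5^1 * 13^( - 1)*1511^(-1)*2593^1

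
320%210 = 110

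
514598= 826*623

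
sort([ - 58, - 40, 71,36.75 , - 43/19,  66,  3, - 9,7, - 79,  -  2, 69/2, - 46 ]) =[ - 79,-58,- 46, - 40,- 9 , - 43/19 ,-2,3, 7,69/2,36.75,66,71 ]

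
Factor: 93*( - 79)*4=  - 29388 = - 2^2*3^1*31^1*79^1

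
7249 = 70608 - 63359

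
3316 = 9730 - 6414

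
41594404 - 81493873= - 39899469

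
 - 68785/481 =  -68785/481 = - 143.00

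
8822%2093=450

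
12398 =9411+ 2987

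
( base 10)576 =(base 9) 710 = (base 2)1001000000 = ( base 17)1GF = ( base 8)1100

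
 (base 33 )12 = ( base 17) 21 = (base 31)14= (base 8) 43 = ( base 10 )35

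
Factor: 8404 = 2^2 * 11^1*191^1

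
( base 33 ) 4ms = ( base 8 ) 11766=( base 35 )460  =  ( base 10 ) 5110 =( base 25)84A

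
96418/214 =450 + 59/107=450.55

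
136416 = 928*147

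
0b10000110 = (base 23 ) 5J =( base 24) 5e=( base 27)4q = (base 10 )134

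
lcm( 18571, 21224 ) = 148568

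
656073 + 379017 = 1035090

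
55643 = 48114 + 7529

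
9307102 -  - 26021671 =35328773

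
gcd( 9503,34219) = 1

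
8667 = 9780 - 1113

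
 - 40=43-83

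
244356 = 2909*84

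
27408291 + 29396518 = 56804809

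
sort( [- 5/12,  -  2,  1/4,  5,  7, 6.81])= [-2, - 5/12,1/4,5, 6.81,7] 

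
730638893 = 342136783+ 388502110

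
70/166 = 35/83 = 0.42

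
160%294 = 160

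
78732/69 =1141 + 1/23 = 1141.04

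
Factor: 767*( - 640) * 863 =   -  423629440  =  - 2^7*5^1*13^1*59^1*863^1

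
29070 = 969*30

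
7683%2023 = 1614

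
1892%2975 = 1892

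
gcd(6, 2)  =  2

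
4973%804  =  149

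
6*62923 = 377538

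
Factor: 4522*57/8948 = 2^ ( - 1)*3^1*7^1*17^1* 19^2*2237^( - 1)=128877/4474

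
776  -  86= 690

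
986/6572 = 493/3286 = 0.15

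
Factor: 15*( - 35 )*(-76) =2^2*3^1*5^2*7^1*19^1 = 39900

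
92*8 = 736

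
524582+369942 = 894524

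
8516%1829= 1200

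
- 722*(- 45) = 32490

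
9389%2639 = 1472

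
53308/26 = 26654/13 = 2050.31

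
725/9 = 80+5/9= 80.56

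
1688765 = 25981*65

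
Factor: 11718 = 2^1 * 3^3 * 7^1*31^1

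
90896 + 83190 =174086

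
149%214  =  149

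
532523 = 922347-389824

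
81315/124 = 81315/124 = 655.77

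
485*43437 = 21066945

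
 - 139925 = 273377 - 413302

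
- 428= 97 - 525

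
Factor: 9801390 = 2^1*3^1*5^1 * 239^1* 1367^1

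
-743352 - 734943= - 1478295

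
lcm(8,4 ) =8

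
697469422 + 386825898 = 1084295320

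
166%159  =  7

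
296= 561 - 265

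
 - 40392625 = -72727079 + 32334454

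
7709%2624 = 2461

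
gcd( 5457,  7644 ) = 3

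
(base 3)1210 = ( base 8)60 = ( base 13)39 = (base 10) 48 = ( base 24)20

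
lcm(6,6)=6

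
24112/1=24112 = 24112.00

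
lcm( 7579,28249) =310739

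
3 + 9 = 12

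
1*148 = 148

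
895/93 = 895/93 = 9.62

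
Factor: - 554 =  - 2^1 * 277^1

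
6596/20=1649/5 = 329.80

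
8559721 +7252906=15812627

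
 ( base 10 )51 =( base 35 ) 1G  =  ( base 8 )63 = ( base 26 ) 1p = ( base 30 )1l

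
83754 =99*846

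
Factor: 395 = 5^1 * 79^1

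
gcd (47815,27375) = 365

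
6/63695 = 6/63695 =0.00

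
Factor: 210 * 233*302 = 14776860=2^2*3^1*5^1*7^1*151^1 * 233^1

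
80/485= 16/97 = 0.16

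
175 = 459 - 284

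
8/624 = 1/78 = 0.01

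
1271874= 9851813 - 8579939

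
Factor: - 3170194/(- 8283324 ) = 2^( - 1 )*3^(  -  1 )*7^( - 1)*17^1*31^(-1 )*3181^( - 1 )*93241^1 = 1585097/4141662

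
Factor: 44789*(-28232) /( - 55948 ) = 316120762/13987=   2^1*71^(  -  1 )* 197^ (-1 )*3529^1*44789^1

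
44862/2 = 22431  =  22431.00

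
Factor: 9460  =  2^2 * 5^1*11^1*43^1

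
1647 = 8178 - 6531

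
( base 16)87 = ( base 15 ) 90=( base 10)135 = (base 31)4b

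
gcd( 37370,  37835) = 5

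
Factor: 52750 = 2^1*5^3*211^1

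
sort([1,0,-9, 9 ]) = [ - 9,0,1,9]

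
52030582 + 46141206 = 98171788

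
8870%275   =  70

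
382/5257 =382/5257 = 0.07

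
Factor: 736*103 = 75808 = 2^5*23^1*103^1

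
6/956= 3/478 = 0.01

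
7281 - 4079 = 3202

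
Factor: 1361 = 1361^1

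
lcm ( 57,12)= 228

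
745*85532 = 63721340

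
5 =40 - 35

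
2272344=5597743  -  3325399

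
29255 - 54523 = - 25268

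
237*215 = 50955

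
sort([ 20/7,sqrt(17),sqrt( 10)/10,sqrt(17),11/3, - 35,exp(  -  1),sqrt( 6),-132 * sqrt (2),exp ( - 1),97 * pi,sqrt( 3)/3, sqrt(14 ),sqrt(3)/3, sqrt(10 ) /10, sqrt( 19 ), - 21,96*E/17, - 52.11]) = [ - 132* sqrt( 2), - 52.11 , - 35,  -  21,sqrt(10 ) /10, sqrt (10)/10,  exp( - 1), exp( - 1) , sqrt( 3) /3,sqrt( 3) /3 , sqrt( 6),20/7 , 11/3 , sqrt( 14 ),sqrt(17 ) , sqrt( 17 ), sqrt( 19),96* E/17,97*pi ] 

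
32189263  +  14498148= 46687411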